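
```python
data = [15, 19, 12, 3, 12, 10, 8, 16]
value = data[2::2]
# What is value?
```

data has length 8. The slice data[2::2] selects indices [2, 4, 6] (2->12, 4->12, 6->8), giving [12, 12, 8].

[12, 12, 8]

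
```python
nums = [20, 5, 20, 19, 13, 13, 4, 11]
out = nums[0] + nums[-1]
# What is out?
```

nums has length 8. nums[0] = 20.
nums has length 8. Negative index -1 maps to positive index 8 + (-1) = 7. nums[7] = 11.
Sum: 20 + 11 = 31.

31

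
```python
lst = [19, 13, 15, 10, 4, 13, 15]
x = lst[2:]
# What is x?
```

lst has length 7. The slice lst[2:] selects indices [2, 3, 4, 5, 6] (2->15, 3->10, 4->4, 5->13, 6->15), giving [15, 10, 4, 13, 15].

[15, 10, 4, 13, 15]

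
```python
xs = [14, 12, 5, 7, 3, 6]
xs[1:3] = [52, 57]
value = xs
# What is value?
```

xs starts as [14, 12, 5, 7, 3, 6] (length 6). The slice xs[1:3] covers indices [1, 2] with values [12, 5]. Replacing that slice with [52, 57] (same length) produces [14, 52, 57, 7, 3, 6].

[14, 52, 57, 7, 3, 6]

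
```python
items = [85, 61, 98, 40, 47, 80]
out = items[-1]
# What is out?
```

items has length 6. Negative index -1 maps to positive index 6 + (-1) = 5. items[5] = 80.

80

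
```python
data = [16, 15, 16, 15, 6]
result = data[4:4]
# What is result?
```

data has length 5. The slice data[4:4] resolves to an empty index range, so the result is [].

[]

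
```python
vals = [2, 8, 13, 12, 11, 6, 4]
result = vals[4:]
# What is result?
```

vals has length 7. The slice vals[4:] selects indices [4, 5, 6] (4->11, 5->6, 6->4), giving [11, 6, 4].

[11, 6, 4]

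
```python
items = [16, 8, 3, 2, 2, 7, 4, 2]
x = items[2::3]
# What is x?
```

items has length 8. The slice items[2::3] selects indices [2, 5] (2->3, 5->7), giving [3, 7].

[3, 7]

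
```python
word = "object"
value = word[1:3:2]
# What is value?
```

word has length 6. The slice word[1:3:2] selects indices [1] (1->'b'), giving 'b'.

'b'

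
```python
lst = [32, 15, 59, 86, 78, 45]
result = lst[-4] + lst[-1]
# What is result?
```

lst has length 6. Negative index -4 maps to positive index 6 + (-4) = 2. lst[2] = 59.
lst has length 6. Negative index -1 maps to positive index 6 + (-1) = 5. lst[5] = 45.
Sum: 59 + 45 = 104.

104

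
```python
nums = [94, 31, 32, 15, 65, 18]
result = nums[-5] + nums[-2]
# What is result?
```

nums has length 6. Negative index -5 maps to positive index 6 + (-5) = 1. nums[1] = 31.
nums has length 6. Negative index -2 maps to positive index 6 + (-2) = 4. nums[4] = 65.
Sum: 31 + 65 = 96.

96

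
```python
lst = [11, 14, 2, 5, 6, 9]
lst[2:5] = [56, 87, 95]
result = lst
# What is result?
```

lst starts as [11, 14, 2, 5, 6, 9] (length 6). The slice lst[2:5] covers indices [2, 3, 4] with values [2, 5, 6]. Replacing that slice with [56, 87, 95] (same length) produces [11, 14, 56, 87, 95, 9].

[11, 14, 56, 87, 95, 9]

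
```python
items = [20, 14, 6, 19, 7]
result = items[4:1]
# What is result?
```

items has length 5. The slice items[4:1] resolves to an empty index range, so the result is [].

[]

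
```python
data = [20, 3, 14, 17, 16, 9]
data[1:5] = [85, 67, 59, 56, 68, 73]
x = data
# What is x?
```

data starts as [20, 3, 14, 17, 16, 9] (length 6). The slice data[1:5] covers indices [1, 2, 3, 4] with values [3, 14, 17, 16]. Replacing that slice with [85, 67, 59, 56, 68, 73] (different length) produces [20, 85, 67, 59, 56, 68, 73, 9].

[20, 85, 67, 59, 56, 68, 73, 9]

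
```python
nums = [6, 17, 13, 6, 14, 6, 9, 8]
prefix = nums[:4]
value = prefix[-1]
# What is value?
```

nums has length 8. The slice nums[:4] selects indices [0, 1, 2, 3] (0->6, 1->17, 2->13, 3->6), giving [6, 17, 13, 6]. So prefix = [6, 17, 13, 6]. Then prefix[-1] = 6.

6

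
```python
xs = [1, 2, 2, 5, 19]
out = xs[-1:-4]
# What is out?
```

xs has length 5. The slice xs[-1:-4] resolves to an empty index range, so the result is [].

[]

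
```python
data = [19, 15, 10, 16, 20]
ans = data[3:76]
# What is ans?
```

data has length 5. The slice data[3:76] selects indices [3, 4] (3->16, 4->20), giving [16, 20].

[16, 20]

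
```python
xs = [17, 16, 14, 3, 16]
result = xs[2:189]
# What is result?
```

xs has length 5. The slice xs[2:189] selects indices [2, 3, 4] (2->14, 3->3, 4->16), giving [14, 3, 16].

[14, 3, 16]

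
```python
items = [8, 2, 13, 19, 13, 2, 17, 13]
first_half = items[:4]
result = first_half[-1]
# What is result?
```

items has length 8. The slice items[:4] selects indices [0, 1, 2, 3] (0->8, 1->2, 2->13, 3->19), giving [8, 2, 13, 19]. So first_half = [8, 2, 13, 19]. Then first_half[-1] = 19.

19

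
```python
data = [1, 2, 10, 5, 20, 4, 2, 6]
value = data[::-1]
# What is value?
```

data has length 8. The slice data[::-1] selects indices [7, 6, 5, 4, 3, 2, 1, 0] (7->6, 6->2, 5->4, 4->20, 3->5, 2->10, 1->2, 0->1), giving [6, 2, 4, 20, 5, 10, 2, 1].

[6, 2, 4, 20, 5, 10, 2, 1]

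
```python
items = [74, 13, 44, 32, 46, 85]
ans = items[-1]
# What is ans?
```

items has length 6. Negative index -1 maps to positive index 6 + (-1) = 5. items[5] = 85.

85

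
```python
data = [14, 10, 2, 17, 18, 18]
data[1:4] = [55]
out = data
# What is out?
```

data starts as [14, 10, 2, 17, 18, 18] (length 6). The slice data[1:4] covers indices [1, 2, 3] with values [10, 2, 17]. Replacing that slice with [55] (different length) produces [14, 55, 18, 18].

[14, 55, 18, 18]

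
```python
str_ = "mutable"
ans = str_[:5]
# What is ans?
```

str_ has length 7. The slice str_[:5] selects indices [0, 1, 2, 3, 4] (0->'m', 1->'u', 2->'t', 3->'a', 4->'b'), giving 'mutab'.

'mutab'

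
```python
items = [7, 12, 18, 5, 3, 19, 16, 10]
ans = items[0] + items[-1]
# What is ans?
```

items has length 8. items[0] = 7.
items has length 8. Negative index -1 maps to positive index 8 + (-1) = 7. items[7] = 10.
Sum: 7 + 10 = 17.

17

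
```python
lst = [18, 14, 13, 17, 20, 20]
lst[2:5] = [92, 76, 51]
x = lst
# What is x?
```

lst starts as [18, 14, 13, 17, 20, 20] (length 6). The slice lst[2:5] covers indices [2, 3, 4] with values [13, 17, 20]. Replacing that slice with [92, 76, 51] (same length) produces [18, 14, 92, 76, 51, 20].

[18, 14, 92, 76, 51, 20]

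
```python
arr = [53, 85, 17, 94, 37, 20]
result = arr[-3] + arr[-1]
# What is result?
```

arr has length 6. Negative index -3 maps to positive index 6 + (-3) = 3. arr[3] = 94.
arr has length 6. Negative index -1 maps to positive index 6 + (-1) = 5. arr[5] = 20.
Sum: 94 + 20 = 114.

114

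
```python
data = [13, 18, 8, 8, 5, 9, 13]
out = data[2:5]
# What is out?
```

data has length 7. The slice data[2:5] selects indices [2, 3, 4] (2->8, 3->8, 4->5), giving [8, 8, 5].

[8, 8, 5]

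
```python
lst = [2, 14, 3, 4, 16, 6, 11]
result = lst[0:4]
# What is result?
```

lst has length 7. The slice lst[0:4] selects indices [0, 1, 2, 3] (0->2, 1->14, 2->3, 3->4), giving [2, 14, 3, 4].

[2, 14, 3, 4]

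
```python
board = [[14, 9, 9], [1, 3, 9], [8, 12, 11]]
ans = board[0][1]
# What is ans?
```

board[0] = [14, 9, 9]. Taking column 1 of that row yields 9.

9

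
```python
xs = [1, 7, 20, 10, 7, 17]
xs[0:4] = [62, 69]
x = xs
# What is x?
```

xs starts as [1, 7, 20, 10, 7, 17] (length 6). The slice xs[0:4] covers indices [0, 1, 2, 3] with values [1, 7, 20, 10]. Replacing that slice with [62, 69] (different length) produces [62, 69, 7, 17].

[62, 69, 7, 17]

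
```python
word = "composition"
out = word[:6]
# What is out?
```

word has length 11. The slice word[:6] selects indices [0, 1, 2, 3, 4, 5] (0->'c', 1->'o', 2->'m', 3->'p', 4->'o', 5->'s'), giving 'compos'.

'compos'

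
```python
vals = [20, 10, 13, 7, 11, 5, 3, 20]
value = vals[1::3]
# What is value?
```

vals has length 8. The slice vals[1::3] selects indices [1, 4, 7] (1->10, 4->11, 7->20), giving [10, 11, 20].

[10, 11, 20]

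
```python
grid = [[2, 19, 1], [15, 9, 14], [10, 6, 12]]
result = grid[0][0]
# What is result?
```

grid[0] = [2, 19, 1]. Taking column 0 of that row yields 2.

2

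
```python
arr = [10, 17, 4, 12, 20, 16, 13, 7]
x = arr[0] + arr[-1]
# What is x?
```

arr has length 8. arr[0] = 10.
arr has length 8. Negative index -1 maps to positive index 8 + (-1) = 7. arr[7] = 7.
Sum: 10 + 7 = 17.

17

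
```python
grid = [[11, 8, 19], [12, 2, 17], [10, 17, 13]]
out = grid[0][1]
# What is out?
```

grid[0] = [11, 8, 19]. Taking column 1 of that row yields 8.

8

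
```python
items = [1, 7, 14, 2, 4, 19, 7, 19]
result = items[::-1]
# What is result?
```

items has length 8. The slice items[::-1] selects indices [7, 6, 5, 4, 3, 2, 1, 0] (7->19, 6->7, 5->19, 4->4, 3->2, 2->14, 1->7, 0->1), giving [19, 7, 19, 4, 2, 14, 7, 1].

[19, 7, 19, 4, 2, 14, 7, 1]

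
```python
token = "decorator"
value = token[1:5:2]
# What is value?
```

token has length 9. The slice token[1:5:2] selects indices [1, 3] (1->'e', 3->'o'), giving 'eo'.

'eo'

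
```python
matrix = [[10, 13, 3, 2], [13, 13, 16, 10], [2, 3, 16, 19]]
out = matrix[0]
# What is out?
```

matrix has 3 rows. Row 0 is [10, 13, 3, 2].

[10, 13, 3, 2]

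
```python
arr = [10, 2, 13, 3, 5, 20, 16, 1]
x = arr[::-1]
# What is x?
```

arr has length 8. The slice arr[::-1] selects indices [7, 6, 5, 4, 3, 2, 1, 0] (7->1, 6->16, 5->20, 4->5, 3->3, 2->13, 1->2, 0->10), giving [1, 16, 20, 5, 3, 13, 2, 10].

[1, 16, 20, 5, 3, 13, 2, 10]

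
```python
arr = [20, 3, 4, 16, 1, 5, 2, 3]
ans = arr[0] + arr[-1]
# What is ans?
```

arr has length 8. arr[0] = 20.
arr has length 8. Negative index -1 maps to positive index 8 + (-1) = 7. arr[7] = 3.
Sum: 20 + 3 = 23.

23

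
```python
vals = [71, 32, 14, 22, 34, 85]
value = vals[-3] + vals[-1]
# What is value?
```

vals has length 6. Negative index -3 maps to positive index 6 + (-3) = 3. vals[3] = 22.
vals has length 6. Negative index -1 maps to positive index 6 + (-1) = 5. vals[5] = 85.
Sum: 22 + 85 = 107.

107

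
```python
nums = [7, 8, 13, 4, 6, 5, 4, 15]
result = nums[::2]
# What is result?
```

nums has length 8. The slice nums[::2] selects indices [0, 2, 4, 6] (0->7, 2->13, 4->6, 6->4), giving [7, 13, 6, 4].

[7, 13, 6, 4]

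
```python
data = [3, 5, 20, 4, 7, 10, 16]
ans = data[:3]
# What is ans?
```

data has length 7. The slice data[:3] selects indices [0, 1, 2] (0->3, 1->5, 2->20), giving [3, 5, 20].

[3, 5, 20]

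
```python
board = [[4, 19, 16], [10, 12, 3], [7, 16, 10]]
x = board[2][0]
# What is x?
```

board[2] = [7, 16, 10]. Taking column 0 of that row yields 7.

7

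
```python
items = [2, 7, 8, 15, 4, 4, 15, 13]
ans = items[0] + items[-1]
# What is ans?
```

items has length 8. items[0] = 2.
items has length 8. Negative index -1 maps to positive index 8 + (-1) = 7. items[7] = 13.
Sum: 2 + 13 = 15.

15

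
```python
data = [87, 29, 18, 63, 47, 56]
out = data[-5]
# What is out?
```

data has length 6. Negative index -5 maps to positive index 6 + (-5) = 1. data[1] = 29.

29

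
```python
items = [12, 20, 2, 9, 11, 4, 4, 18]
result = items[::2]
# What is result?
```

items has length 8. The slice items[::2] selects indices [0, 2, 4, 6] (0->12, 2->2, 4->11, 6->4), giving [12, 2, 11, 4].

[12, 2, 11, 4]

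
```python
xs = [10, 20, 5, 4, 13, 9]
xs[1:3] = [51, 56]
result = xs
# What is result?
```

xs starts as [10, 20, 5, 4, 13, 9] (length 6). The slice xs[1:3] covers indices [1, 2] with values [20, 5]. Replacing that slice with [51, 56] (same length) produces [10, 51, 56, 4, 13, 9].

[10, 51, 56, 4, 13, 9]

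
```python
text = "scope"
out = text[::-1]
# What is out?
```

text has length 5. The slice text[::-1] selects indices [4, 3, 2, 1, 0] (4->'e', 3->'p', 2->'o', 1->'c', 0->'s'), giving 'epocs'.

'epocs'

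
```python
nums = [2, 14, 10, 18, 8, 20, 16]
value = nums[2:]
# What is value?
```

nums has length 7. The slice nums[2:] selects indices [2, 3, 4, 5, 6] (2->10, 3->18, 4->8, 5->20, 6->16), giving [10, 18, 8, 20, 16].

[10, 18, 8, 20, 16]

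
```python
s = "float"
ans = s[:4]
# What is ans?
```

s has length 5. The slice s[:4] selects indices [0, 1, 2, 3] (0->'f', 1->'l', 2->'o', 3->'a'), giving 'floa'.

'floa'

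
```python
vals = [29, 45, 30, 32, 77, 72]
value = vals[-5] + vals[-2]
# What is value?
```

vals has length 6. Negative index -5 maps to positive index 6 + (-5) = 1. vals[1] = 45.
vals has length 6. Negative index -2 maps to positive index 6 + (-2) = 4. vals[4] = 77.
Sum: 45 + 77 = 122.

122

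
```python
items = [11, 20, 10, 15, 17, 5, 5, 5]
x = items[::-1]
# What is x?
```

items has length 8. The slice items[::-1] selects indices [7, 6, 5, 4, 3, 2, 1, 0] (7->5, 6->5, 5->5, 4->17, 3->15, 2->10, 1->20, 0->11), giving [5, 5, 5, 17, 15, 10, 20, 11].

[5, 5, 5, 17, 15, 10, 20, 11]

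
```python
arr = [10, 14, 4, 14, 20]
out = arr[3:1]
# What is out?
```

arr has length 5. The slice arr[3:1] resolves to an empty index range, so the result is [].

[]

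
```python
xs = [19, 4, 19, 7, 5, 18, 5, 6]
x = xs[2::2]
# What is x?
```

xs has length 8. The slice xs[2::2] selects indices [2, 4, 6] (2->19, 4->5, 6->5), giving [19, 5, 5].

[19, 5, 5]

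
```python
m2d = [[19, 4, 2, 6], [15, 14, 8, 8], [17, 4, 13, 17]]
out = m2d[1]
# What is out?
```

m2d has 3 rows. Row 1 is [15, 14, 8, 8].

[15, 14, 8, 8]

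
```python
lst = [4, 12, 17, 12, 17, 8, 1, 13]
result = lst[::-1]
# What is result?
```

lst has length 8. The slice lst[::-1] selects indices [7, 6, 5, 4, 3, 2, 1, 0] (7->13, 6->1, 5->8, 4->17, 3->12, 2->17, 1->12, 0->4), giving [13, 1, 8, 17, 12, 17, 12, 4].

[13, 1, 8, 17, 12, 17, 12, 4]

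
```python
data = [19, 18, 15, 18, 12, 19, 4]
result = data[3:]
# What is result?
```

data has length 7. The slice data[3:] selects indices [3, 4, 5, 6] (3->18, 4->12, 5->19, 6->4), giving [18, 12, 19, 4].

[18, 12, 19, 4]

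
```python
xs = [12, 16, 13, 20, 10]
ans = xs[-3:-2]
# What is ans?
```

xs has length 5. The slice xs[-3:-2] selects indices [2] (2->13), giving [13].

[13]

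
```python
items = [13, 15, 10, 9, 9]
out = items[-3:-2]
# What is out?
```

items has length 5. The slice items[-3:-2] selects indices [2] (2->10), giving [10].

[10]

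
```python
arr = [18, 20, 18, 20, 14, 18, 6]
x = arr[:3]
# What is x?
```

arr has length 7. The slice arr[:3] selects indices [0, 1, 2] (0->18, 1->20, 2->18), giving [18, 20, 18].

[18, 20, 18]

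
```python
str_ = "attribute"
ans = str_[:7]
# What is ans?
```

str_ has length 9. The slice str_[:7] selects indices [0, 1, 2, 3, 4, 5, 6] (0->'a', 1->'t', 2->'t', 3->'r', 4->'i', 5->'b', 6->'u'), giving 'attribu'.

'attribu'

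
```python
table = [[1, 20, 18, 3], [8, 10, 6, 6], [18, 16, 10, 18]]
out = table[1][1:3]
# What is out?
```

table[1] = [8, 10, 6, 6]. table[1] has length 4. The slice table[1][1:3] selects indices [1, 2] (1->10, 2->6), giving [10, 6].

[10, 6]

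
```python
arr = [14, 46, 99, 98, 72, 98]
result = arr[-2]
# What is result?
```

arr has length 6. Negative index -2 maps to positive index 6 + (-2) = 4. arr[4] = 72.

72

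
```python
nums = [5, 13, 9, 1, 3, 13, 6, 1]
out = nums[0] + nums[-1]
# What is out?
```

nums has length 8. nums[0] = 5.
nums has length 8. Negative index -1 maps to positive index 8 + (-1) = 7. nums[7] = 1.
Sum: 5 + 1 = 6.

6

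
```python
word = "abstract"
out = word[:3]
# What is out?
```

word has length 8. The slice word[:3] selects indices [0, 1, 2] (0->'a', 1->'b', 2->'s'), giving 'abs'.

'abs'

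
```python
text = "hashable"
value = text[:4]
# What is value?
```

text has length 8. The slice text[:4] selects indices [0, 1, 2, 3] (0->'h', 1->'a', 2->'s', 3->'h'), giving 'hash'.

'hash'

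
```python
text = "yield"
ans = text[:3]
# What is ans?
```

text has length 5. The slice text[:3] selects indices [0, 1, 2] (0->'y', 1->'i', 2->'e'), giving 'yie'.

'yie'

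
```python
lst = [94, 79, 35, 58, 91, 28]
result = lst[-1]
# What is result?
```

lst has length 6. Negative index -1 maps to positive index 6 + (-1) = 5. lst[5] = 28.

28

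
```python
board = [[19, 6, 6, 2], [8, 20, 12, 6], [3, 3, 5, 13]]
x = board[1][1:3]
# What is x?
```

board[1] = [8, 20, 12, 6]. board[1] has length 4. The slice board[1][1:3] selects indices [1, 2] (1->20, 2->12), giving [20, 12].

[20, 12]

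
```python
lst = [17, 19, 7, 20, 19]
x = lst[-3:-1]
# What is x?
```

lst has length 5. The slice lst[-3:-1] selects indices [2, 3] (2->7, 3->20), giving [7, 20].

[7, 20]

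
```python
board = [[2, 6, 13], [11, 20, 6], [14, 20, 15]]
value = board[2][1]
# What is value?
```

board[2] = [14, 20, 15]. Taking column 1 of that row yields 20.

20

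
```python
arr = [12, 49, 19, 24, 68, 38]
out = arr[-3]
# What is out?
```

arr has length 6. Negative index -3 maps to positive index 6 + (-3) = 3. arr[3] = 24.

24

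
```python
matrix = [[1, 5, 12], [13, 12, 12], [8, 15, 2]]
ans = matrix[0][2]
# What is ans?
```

matrix[0] = [1, 5, 12]. Taking column 2 of that row yields 12.

12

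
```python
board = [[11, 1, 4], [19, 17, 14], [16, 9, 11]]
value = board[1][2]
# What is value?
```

board[1] = [19, 17, 14]. Taking column 2 of that row yields 14.

14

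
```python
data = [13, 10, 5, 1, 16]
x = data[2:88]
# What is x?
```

data has length 5. The slice data[2:88] selects indices [2, 3, 4] (2->5, 3->1, 4->16), giving [5, 1, 16].

[5, 1, 16]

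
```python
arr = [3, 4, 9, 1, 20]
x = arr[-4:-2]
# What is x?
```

arr has length 5. The slice arr[-4:-2] selects indices [1, 2] (1->4, 2->9), giving [4, 9].

[4, 9]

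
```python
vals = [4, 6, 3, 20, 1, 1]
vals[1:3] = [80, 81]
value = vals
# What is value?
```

vals starts as [4, 6, 3, 20, 1, 1] (length 6). The slice vals[1:3] covers indices [1, 2] with values [6, 3]. Replacing that slice with [80, 81] (same length) produces [4, 80, 81, 20, 1, 1].

[4, 80, 81, 20, 1, 1]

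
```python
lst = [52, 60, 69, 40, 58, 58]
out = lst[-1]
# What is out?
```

lst has length 6. Negative index -1 maps to positive index 6 + (-1) = 5. lst[5] = 58.

58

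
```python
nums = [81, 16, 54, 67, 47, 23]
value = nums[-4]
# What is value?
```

nums has length 6. Negative index -4 maps to positive index 6 + (-4) = 2. nums[2] = 54.

54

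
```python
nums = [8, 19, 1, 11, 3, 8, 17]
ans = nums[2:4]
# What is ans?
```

nums has length 7. The slice nums[2:4] selects indices [2, 3] (2->1, 3->11), giving [1, 11].

[1, 11]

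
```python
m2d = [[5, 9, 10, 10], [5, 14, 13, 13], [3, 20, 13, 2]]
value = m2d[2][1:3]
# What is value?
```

m2d[2] = [3, 20, 13, 2]. m2d[2] has length 4. The slice m2d[2][1:3] selects indices [1, 2] (1->20, 2->13), giving [20, 13].

[20, 13]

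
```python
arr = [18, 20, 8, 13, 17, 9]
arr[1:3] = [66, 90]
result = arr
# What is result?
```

arr starts as [18, 20, 8, 13, 17, 9] (length 6). The slice arr[1:3] covers indices [1, 2] with values [20, 8]. Replacing that slice with [66, 90] (same length) produces [18, 66, 90, 13, 17, 9].

[18, 66, 90, 13, 17, 9]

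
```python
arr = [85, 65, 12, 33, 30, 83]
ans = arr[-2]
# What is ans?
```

arr has length 6. Negative index -2 maps to positive index 6 + (-2) = 4. arr[4] = 30.

30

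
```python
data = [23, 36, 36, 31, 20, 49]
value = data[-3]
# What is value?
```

data has length 6. Negative index -3 maps to positive index 6 + (-3) = 3. data[3] = 31.

31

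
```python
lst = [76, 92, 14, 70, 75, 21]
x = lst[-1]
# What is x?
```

lst has length 6. Negative index -1 maps to positive index 6 + (-1) = 5. lst[5] = 21.

21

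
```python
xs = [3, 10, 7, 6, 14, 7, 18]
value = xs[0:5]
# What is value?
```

xs has length 7. The slice xs[0:5] selects indices [0, 1, 2, 3, 4] (0->3, 1->10, 2->7, 3->6, 4->14), giving [3, 10, 7, 6, 14].

[3, 10, 7, 6, 14]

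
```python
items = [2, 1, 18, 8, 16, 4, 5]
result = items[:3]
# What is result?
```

items has length 7. The slice items[:3] selects indices [0, 1, 2] (0->2, 1->1, 2->18), giving [2, 1, 18].

[2, 1, 18]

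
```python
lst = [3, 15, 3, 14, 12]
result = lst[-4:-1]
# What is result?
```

lst has length 5. The slice lst[-4:-1] selects indices [1, 2, 3] (1->15, 2->3, 3->14), giving [15, 3, 14].

[15, 3, 14]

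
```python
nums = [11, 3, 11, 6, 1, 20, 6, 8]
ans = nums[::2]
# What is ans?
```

nums has length 8. The slice nums[::2] selects indices [0, 2, 4, 6] (0->11, 2->11, 4->1, 6->6), giving [11, 11, 1, 6].

[11, 11, 1, 6]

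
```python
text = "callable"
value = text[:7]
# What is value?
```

text has length 8. The slice text[:7] selects indices [0, 1, 2, 3, 4, 5, 6] (0->'c', 1->'a', 2->'l', 3->'l', 4->'a', 5->'b', 6->'l'), giving 'callabl'.

'callabl'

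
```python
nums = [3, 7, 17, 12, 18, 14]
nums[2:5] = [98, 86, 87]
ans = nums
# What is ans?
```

nums starts as [3, 7, 17, 12, 18, 14] (length 6). The slice nums[2:5] covers indices [2, 3, 4] with values [17, 12, 18]. Replacing that slice with [98, 86, 87] (same length) produces [3, 7, 98, 86, 87, 14].

[3, 7, 98, 86, 87, 14]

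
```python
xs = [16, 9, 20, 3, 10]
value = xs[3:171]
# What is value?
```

xs has length 5. The slice xs[3:171] selects indices [3, 4] (3->3, 4->10), giving [3, 10].

[3, 10]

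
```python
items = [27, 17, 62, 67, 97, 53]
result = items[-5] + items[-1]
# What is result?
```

items has length 6. Negative index -5 maps to positive index 6 + (-5) = 1. items[1] = 17.
items has length 6. Negative index -1 maps to positive index 6 + (-1) = 5. items[5] = 53.
Sum: 17 + 53 = 70.

70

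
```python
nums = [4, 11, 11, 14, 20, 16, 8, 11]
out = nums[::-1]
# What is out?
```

nums has length 8. The slice nums[::-1] selects indices [7, 6, 5, 4, 3, 2, 1, 0] (7->11, 6->8, 5->16, 4->20, 3->14, 2->11, 1->11, 0->4), giving [11, 8, 16, 20, 14, 11, 11, 4].

[11, 8, 16, 20, 14, 11, 11, 4]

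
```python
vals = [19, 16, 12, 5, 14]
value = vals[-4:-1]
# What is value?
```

vals has length 5. The slice vals[-4:-1] selects indices [1, 2, 3] (1->16, 2->12, 3->5), giving [16, 12, 5].

[16, 12, 5]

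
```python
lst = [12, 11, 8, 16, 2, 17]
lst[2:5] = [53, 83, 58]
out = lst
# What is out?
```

lst starts as [12, 11, 8, 16, 2, 17] (length 6). The slice lst[2:5] covers indices [2, 3, 4] with values [8, 16, 2]. Replacing that slice with [53, 83, 58] (same length) produces [12, 11, 53, 83, 58, 17].

[12, 11, 53, 83, 58, 17]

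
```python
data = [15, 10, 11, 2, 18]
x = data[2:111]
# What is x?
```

data has length 5. The slice data[2:111] selects indices [2, 3, 4] (2->11, 3->2, 4->18), giving [11, 2, 18].

[11, 2, 18]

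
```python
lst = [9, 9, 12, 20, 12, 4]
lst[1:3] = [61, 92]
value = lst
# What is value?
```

lst starts as [9, 9, 12, 20, 12, 4] (length 6). The slice lst[1:3] covers indices [1, 2] with values [9, 12]. Replacing that slice with [61, 92] (same length) produces [9, 61, 92, 20, 12, 4].

[9, 61, 92, 20, 12, 4]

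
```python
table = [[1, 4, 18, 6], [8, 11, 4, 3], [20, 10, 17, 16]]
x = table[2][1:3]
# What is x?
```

table[2] = [20, 10, 17, 16]. table[2] has length 4. The slice table[2][1:3] selects indices [1, 2] (1->10, 2->17), giving [10, 17].

[10, 17]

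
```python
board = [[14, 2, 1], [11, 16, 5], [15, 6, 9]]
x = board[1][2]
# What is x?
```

board[1] = [11, 16, 5]. Taking column 2 of that row yields 5.

5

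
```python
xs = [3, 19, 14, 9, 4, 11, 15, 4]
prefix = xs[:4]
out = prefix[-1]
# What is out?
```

xs has length 8. The slice xs[:4] selects indices [0, 1, 2, 3] (0->3, 1->19, 2->14, 3->9), giving [3, 19, 14, 9]. So prefix = [3, 19, 14, 9]. Then prefix[-1] = 9.

9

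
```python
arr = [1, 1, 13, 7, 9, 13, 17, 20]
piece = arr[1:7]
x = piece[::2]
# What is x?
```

arr has length 8. The slice arr[1:7] selects indices [1, 2, 3, 4, 5, 6] (1->1, 2->13, 3->7, 4->9, 5->13, 6->17), giving [1, 13, 7, 9, 13, 17]. So piece = [1, 13, 7, 9, 13, 17]. piece has length 6. The slice piece[::2] selects indices [0, 2, 4] (0->1, 2->7, 4->13), giving [1, 7, 13].

[1, 7, 13]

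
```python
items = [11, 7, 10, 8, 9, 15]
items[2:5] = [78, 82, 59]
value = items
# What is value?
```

items starts as [11, 7, 10, 8, 9, 15] (length 6). The slice items[2:5] covers indices [2, 3, 4] with values [10, 8, 9]. Replacing that slice with [78, 82, 59] (same length) produces [11, 7, 78, 82, 59, 15].

[11, 7, 78, 82, 59, 15]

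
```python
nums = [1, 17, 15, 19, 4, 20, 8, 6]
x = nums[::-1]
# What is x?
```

nums has length 8. The slice nums[::-1] selects indices [7, 6, 5, 4, 3, 2, 1, 0] (7->6, 6->8, 5->20, 4->4, 3->19, 2->15, 1->17, 0->1), giving [6, 8, 20, 4, 19, 15, 17, 1].

[6, 8, 20, 4, 19, 15, 17, 1]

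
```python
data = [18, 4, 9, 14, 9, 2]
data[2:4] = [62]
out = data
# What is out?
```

data starts as [18, 4, 9, 14, 9, 2] (length 6). The slice data[2:4] covers indices [2, 3] with values [9, 14]. Replacing that slice with [62] (different length) produces [18, 4, 62, 9, 2].

[18, 4, 62, 9, 2]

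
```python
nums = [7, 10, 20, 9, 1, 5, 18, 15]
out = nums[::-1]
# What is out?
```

nums has length 8. The slice nums[::-1] selects indices [7, 6, 5, 4, 3, 2, 1, 0] (7->15, 6->18, 5->5, 4->1, 3->9, 2->20, 1->10, 0->7), giving [15, 18, 5, 1, 9, 20, 10, 7].

[15, 18, 5, 1, 9, 20, 10, 7]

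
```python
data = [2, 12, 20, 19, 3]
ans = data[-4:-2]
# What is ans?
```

data has length 5. The slice data[-4:-2] selects indices [1, 2] (1->12, 2->20), giving [12, 20].

[12, 20]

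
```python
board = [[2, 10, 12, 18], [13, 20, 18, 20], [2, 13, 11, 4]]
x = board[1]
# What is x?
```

board has 3 rows. Row 1 is [13, 20, 18, 20].

[13, 20, 18, 20]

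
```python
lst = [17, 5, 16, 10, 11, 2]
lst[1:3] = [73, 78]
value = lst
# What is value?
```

lst starts as [17, 5, 16, 10, 11, 2] (length 6). The slice lst[1:3] covers indices [1, 2] with values [5, 16]. Replacing that slice with [73, 78] (same length) produces [17, 73, 78, 10, 11, 2].

[17, 73, 78, 10, 11, 2]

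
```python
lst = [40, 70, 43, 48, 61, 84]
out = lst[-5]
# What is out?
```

lst has length 6. Negative index -5 maps to positive index 6 + (-5) = 1. lst[1] = 70.

70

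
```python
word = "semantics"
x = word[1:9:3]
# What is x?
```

word has length 9. The slice word[1:9:3] selects indices [1, 4, 7] (1->'e', 4->'n', 7->'c'), giving 'enc'.

'enc'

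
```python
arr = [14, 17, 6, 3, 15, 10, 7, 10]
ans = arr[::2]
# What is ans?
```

arr has length 8. The slice arr[::2] selects indices [0, 2, 4, 6] (0->14, 2->6, 4->15, 6->7), giving [14, 6, 15, 7].

[14, 6, 15, 7]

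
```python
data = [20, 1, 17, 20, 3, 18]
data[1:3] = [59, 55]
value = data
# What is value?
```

data starts as [20, 1, 17, 20, 3, 18] (length 6). The slice data[1:3] covers indices [1, 2] with values [1, 17]. Replacing that slice with [59, 55] (same length) produces [20, 59, 55, 20, 3, 18].

[20, 59, 55, 20, 3, 18]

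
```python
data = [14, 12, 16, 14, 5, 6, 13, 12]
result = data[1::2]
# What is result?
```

data has length 8. The slice data[1::2] selects indices [1, 3, 5, 7] (1->12, 3->14, 5->6, 7->12), giving [12, 14, 6, 12].

[12, 14, 6, 12]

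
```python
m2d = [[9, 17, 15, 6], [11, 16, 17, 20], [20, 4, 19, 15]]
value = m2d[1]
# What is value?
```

m2d has 3 rows. Row 1 is [11, 16, 17, 20].

[11, 16, 17, 20]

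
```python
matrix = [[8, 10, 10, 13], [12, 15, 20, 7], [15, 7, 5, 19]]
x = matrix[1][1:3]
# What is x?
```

matrix[1] = [12, 15, 20, 7]. matrix[1] has length 4. The slice matrix[1][1:3] selects indices [1, 2] (1->15, 2->20), giving [15, 20].

[15, 20]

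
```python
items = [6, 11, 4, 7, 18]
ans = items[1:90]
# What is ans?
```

items has length 5. The slice items[1:90] selects indices [1, 2, 3, 4] (1->11, 2->4, 3->7, 4->18), giving [11, 4, 7, 18].

[11, 4, 7, 18]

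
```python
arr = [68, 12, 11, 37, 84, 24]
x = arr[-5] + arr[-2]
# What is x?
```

arr has length 6. Negative index -5 maps to positive index 6 + (-5) = 1. arr[1] = 12.
arr has length 6. Negative index -2 maps to positive index 6 + (-2) = 4. arr[4] = 84.
Sum: 12 + 84 = 96.

96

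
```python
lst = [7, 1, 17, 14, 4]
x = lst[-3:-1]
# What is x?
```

lst has length 5. The slice lst[-3:-1] selects indices [2, 3] (2->17, 3->14), giving [17, 14].

[17, 14]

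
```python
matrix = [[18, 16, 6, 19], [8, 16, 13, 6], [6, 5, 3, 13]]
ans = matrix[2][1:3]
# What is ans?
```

matrix[2] = [6, 5, 3, 13]. matrix[2] has length 4. The slice matrix[2][1:3] selects indices [1, 2] (1->5, 2->3), giving [5, 3].

[5, 3]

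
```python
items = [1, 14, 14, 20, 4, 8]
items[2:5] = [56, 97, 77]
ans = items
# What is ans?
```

items starts as [1, 14, 14, 20, 4, 8] (length 6). The slice items[2:5] covers indices [2, 3, 4] with values [14, 20, 4]. Replacing that slice with [56, 97, 77] (same length) produces [1, 14, 56, 97, 77, 8].

[1, 14, 56, 97, 77, 8]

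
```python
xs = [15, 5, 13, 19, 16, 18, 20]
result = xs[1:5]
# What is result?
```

xs has length 7. The slice xs[1:5] selects indices [1, 2, 3, 4] (1->5, 2->13, 3->19, 4->16), giving [5, 13, 19, 16].

[5, 13, 19, 16]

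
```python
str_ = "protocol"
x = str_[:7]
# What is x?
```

str_ has length 8. The slice str_[:7] selects indices [0, 1, 2, 3, 4, 5, 6] (0->'p', 1->'r', 2->'o', 3->'t', 4->'o', 5->'c', 6->'o'), giving 'protoco'.

'protoco'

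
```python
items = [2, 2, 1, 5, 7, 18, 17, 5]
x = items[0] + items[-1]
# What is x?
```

items has length 8. items[0] = 2.
items has length 8. Negative index -1 maps to positive index 8 + (-1) = 7. items[7] = 5.
Sum: 2 + 5 = 7.

7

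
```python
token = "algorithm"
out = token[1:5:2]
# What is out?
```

token has length 9. The slice token[1:5:2] selects indices [1, 3] (1->'l', 3->'o'), giving 'lo'.

'lo'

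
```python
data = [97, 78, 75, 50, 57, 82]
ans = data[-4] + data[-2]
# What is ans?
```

data has length 6. Negative index -4 maps to positive index 6 + (-4) = 2. data[2] = 75.
data has length 6. Negative index -2 maps to positive index 6 + (-2) = 4. data[4] = 57.
Sum: 75 + 57 = 132.

132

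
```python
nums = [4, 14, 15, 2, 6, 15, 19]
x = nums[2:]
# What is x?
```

nums has length 7. The slice nums[2:] selects indices [2, 3, 4, 5, 6] (2->15, 3->2, 4->6, 5->15, 6->19), giving [15, 2, 6, 15, 19].

[15, 2, 6, 15, 19]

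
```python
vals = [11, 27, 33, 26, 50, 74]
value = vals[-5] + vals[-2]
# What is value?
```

vals has length 6. Negative index -5 maps to positive index 6 + (-5) = 1. vals[1] = 27.
vals has length 6. Negative index -2 maps to positive index 6 + (-2) = 4. vals[4] = 50.
Sum: 27 + 50 = 77.

77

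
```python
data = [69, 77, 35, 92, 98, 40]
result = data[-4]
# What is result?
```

data has length 6. Negative index -4 maps to positive index 6 + (-4) = 2. data[2] = 35.

35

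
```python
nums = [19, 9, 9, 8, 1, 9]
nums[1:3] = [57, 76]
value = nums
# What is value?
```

nums starts as [19, 9, 9, 8, 1, 9] (length 6). The slice nums[1:3] covers indices [1, 2] with values [9, 9]. Replacing that slice with [57, 76] (same length) produces [19, 57, 76, 8, 1, 9].

[19, 57, 76, 8, 1, 9]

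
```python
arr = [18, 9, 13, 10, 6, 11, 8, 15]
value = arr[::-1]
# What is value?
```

arr has length 8. The slice arr[::-1] selects indices [7, 6, 5, 4, 3, 2, 1, 0] (7->15, 6->8, 5->11, 4->6, 3->10, 2->13, 1->9, 0->18), giving [15, 8, 11, 6, 10, 13, 9, 18].

[15, 8, 11, 6, 10, 13, 9, 18]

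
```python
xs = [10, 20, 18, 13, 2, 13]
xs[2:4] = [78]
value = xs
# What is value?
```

xs starts as [10, 20, 18, 13, 2, 13] (length 6). The slice xs[2:4] covers indices [2, 3] with values [18, 13]. Replacing that slice with [78] (different length) produces [10, 20, 78, 2, 13].

[10, 20, 78, 2, 13]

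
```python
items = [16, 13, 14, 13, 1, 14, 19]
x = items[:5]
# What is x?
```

items has length 7. The slice items[:5] selects indices [0, 1, 2, 3, 4] (0->16, 1->13, 2->14, 3->13, 4->1), giving [16, 13, 14, 13, 1].

[16, 13, 14, 13, 1]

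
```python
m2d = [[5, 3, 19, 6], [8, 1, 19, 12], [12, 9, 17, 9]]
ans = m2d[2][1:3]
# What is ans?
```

m2d[2] = [12, 9, 17, 9]. m2d[2] has length 4. The slice m2d[2][1:3] selects indices [1, 2] (1->9, 2->17), giving [9, 17].

[9, 17]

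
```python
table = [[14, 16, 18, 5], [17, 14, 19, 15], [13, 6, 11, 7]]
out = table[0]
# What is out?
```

table has 3 rows. Row 0 is [14, 16, 18, 5].

[14, 16, 18, 5]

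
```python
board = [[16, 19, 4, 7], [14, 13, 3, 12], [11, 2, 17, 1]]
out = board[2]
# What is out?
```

board has 3 rows. Row 2 is [11, 2, 17, 1].

[11, 2, 17, 1]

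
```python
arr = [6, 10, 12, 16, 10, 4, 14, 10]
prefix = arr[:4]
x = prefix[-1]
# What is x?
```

arr has length 8. The slice arr[:4] selects indices [0, 1, 2, 3] (0->6, 1->10, 2->12, 3->16), giving [6, 10, 12, 16]. So prefix = [6, 10, 12, 16]. Then prefix[-1] = 16.

16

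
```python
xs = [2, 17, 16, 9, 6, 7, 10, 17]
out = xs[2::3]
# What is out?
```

xs has length 8. The slice xs[2::3] selects indices [2, 5] (2->16, 5->7), giving [16, 7].

[16, 7]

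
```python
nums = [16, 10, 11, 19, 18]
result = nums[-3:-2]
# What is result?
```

nums has length 5. The slice nums[-3:-2] selects indices [2] (2->11), giving [11].

[11]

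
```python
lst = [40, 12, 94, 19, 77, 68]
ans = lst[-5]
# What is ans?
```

lst has length 6. Negative index -5 maps to positive index 6 + (-5) = 1. lst[1] = 12.

12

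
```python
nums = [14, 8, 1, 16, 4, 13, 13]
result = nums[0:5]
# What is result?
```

nums has length 7. The slice nums[0:5] selects indices [0, 1, 2, 3, 4] (0->14, 1->8, 2->1, 3->16, 4->4), giving [14, 8, 1, 16, 4].

[14, 8, 1, 16, 4]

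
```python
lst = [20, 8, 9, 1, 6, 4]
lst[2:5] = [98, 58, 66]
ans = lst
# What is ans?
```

lst starts as [20, 8, 9, 1, 6, 4] (length 6). The slice lst[2:5] covers indices [2, 3, 4] with values [9, 1, 6]. Replacing that slice with [98, 58, 66] (same length) produces [20, 8, 98, 58, 66, 4].

[20, 8, 98, 58, 66, 4]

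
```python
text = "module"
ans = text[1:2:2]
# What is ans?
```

text has length 6. The slice text[1:2:2] selects indices [1] (1->'o'), giving 'o'.

'o'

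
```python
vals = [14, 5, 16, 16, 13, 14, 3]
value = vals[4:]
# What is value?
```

vals has length 7. The slice vals[4:] selects indices [4, 5, 6] (4->13, 5->14, 6->3), giving [13, 14, 3].

[13, 14, 3]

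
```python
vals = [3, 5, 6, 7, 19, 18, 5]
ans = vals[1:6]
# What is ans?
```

vals has length 7. The slice vals[1:6] selects indices [1, 2, 3, 4, 5] (1->5, 2->6, 3->7, 4->19, 5->18), giving [5, 6, 7, 19, 18].

[5, 6, 7, 19, 18]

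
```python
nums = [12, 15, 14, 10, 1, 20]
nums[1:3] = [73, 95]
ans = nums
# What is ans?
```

nums starts as [12, 15, 14, 10, 1, 20] (length 6). The slice nums[1:3] covers indices [1, 2] with values [15, 14]. Replacing that slice with [73, 95] (same length) produces [12, 73, 95, 10, 1, 20].

[12, 73, 95, 10, 1, 20]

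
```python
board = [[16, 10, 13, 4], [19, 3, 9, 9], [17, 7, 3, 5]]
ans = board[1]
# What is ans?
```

board has 3 rows. Row 1 is [19, 3, 9, 9].

[19, 3, 9, 9]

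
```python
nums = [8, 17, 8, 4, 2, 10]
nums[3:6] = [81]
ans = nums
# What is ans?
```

nums starts as [8, 17, 8, 4, 2, 10] (length 6). The slice nums[3:6] covers indices [3, 4, 5] with values [4, 2, 10]. Replacing that slice with [81] (different length) produces [8, 17, 8, 81].

[8, 17, 8, 81]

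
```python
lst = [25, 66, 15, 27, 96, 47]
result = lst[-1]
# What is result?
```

lst has length 6. Negative index -1 maps to positive index 6 + (-1) = 5. lst[5] = 47.

47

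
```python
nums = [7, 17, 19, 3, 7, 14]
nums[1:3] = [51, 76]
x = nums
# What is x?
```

nums starts as [7, 17, 19, 3, 7, 14] (length 6). The slice nums[1:3] covers indices [1, 2] with values [17, 19]. Replacing that slice with [51, 76] (same length) produces [7, 51, 76, 3, 7, 14].

[7, 51, 76, 3, 7, 14]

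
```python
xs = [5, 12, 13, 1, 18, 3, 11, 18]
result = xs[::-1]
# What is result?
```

xs has length 8. The slice xs[::-1] selects indices [7, 6, 5, 4, 3, 2, 1, 0] (7->18, 6->11, 5->3, 4->18, 3->1, 2->13, 1->12, 0->5), giving [18, 11, 3, 18, 1, 13, 12, 5].

[18, 11, 3, 18, 1, 13, 12, 5]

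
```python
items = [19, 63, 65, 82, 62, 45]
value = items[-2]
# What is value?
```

items has length 6. Negative index -2 maps to positive index 6 + (-2) = 4. items[4] = 62.

62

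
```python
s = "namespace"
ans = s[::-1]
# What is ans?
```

s has length 9. The slice s[::-1] selects indices [8, 7, 6, 5, 4, 3, 2, 1, 0] (8->'e', 7->'c', 6->'a', 5->'p', 4->'s', 3->'e', 2->'m', 1->'a', 0->'n'), giving 'ecapseman'.

'ecapseman'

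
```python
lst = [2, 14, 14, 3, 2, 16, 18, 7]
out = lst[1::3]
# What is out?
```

lst has length 8. The slice lst[1::3] selects indices [1, 4, 7] (1->14, 4->2, 7->7), giving [14, 2, 7].

[14, 2, 7]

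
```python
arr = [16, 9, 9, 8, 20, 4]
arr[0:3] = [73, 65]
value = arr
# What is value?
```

arr starts as [16, 9, 9, 8, 20, 4] (length 6). The slice arr[0:3] covers indices [0, 1, 2] with values [16, 9, 9]. Replacing that slice with [73, 65] (different length) produces [73, 65, 8, 20, 4].

[73, 65, 8, 20, 4]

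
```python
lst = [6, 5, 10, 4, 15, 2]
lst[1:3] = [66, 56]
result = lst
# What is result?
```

lst starts as [6, 5, 10, 4, 15, 2] (length 6). The slice lst[1:3] covers indices [1, 2] with values [5, 10]. Replacing that slice with [66, 56] (same length) produces [6, 66, 56, 4, 15, 2].

[6, 66, 56, 4, 15, 2]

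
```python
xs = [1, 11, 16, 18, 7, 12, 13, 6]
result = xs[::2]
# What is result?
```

xs has length 8. The slice xs[::2] selects indices [0, 2, 4, 6] (0->1, 2->16, 4->7, 6->13), giving [1, 16, 7, 13].

[1, 16, 7, 13]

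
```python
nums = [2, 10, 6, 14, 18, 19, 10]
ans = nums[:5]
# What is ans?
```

nums has length 7. The slice nums[:5] selects indices [0, 1, 2, 3, 4] (0->2, 1->10, 2->6, 3->14, 4->18), giving [2, 10, 6, 14, 18].

[2, 10, 6, 14, 18]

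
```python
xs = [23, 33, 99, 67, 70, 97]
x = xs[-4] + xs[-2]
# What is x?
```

xs has length 6. Negative index -4 maps to positive index 6 + (-4) = 2. xs[2] = 99.
xs has length 6. Negative index -2 maps to positive index 6 + (-2) = 4. xs[4] = 70.
Sum: 99 + 70 = 169.

169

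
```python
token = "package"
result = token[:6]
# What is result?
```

token has length 7. The slice token[:6] selects indices [0, 1, 2, 3, 4, 5] (0->'p', 1->'a', 2->'c', 3->'k', 4->'a', 5->'g'), giving 'packag'.

'packag'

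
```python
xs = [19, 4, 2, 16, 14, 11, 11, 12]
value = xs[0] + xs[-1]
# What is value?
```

xs has length 8. xs[0] = 19.
xs has length 8. Negative index -1 maps to positive index 8 + (-1) = 7. xs[7] = 12.
Sum: 19 + 12 = 31.

31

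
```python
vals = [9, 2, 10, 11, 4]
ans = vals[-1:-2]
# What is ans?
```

vals has length 5. The slice vals[-1:-2] resolves to an empty index range, so the result is [].

[]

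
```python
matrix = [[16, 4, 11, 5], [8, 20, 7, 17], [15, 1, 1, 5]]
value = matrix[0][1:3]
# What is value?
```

matrix[0] = [16, 4, 11, 5]. matrix[0] has length 4. The slice matrix[0][1:3] selects indices [1, 2] (1->4, 2->11), giving [4, 11].

[4, 11]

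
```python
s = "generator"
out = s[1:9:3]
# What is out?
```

s has length 9. The slice s[1:9:3] selects indices [1, 4, 7] (1->'e', 4->'r', 7->'o'), giving 'ero'.

'ero'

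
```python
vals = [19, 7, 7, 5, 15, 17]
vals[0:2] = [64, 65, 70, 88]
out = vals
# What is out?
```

vals starts as [19, 7, 7, 5, 15, 17] (length 6). The slice vals[0:2] covers indices [0, 1] with values [19, 7]. Replacing that slice with [64, 65, 70, 88] (different length) produces [64, 65, 70, 88, 7, 5, 15, 17].

[64, 65, 70, 88, 7, 5, 15, 17]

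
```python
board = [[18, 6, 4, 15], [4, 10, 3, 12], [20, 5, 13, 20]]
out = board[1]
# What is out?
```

board has 3 rows. Row 1 is [4, 10, 3, 12].

[4, 10, 3, 12]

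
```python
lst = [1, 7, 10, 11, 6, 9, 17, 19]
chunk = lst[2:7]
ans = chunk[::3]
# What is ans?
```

lst has length 8. The slice lst[2:7] selects indices [2, 3, 4, 5, 6] (2->10, 3->11, 4->6, 5->9, 6->17), giving [10, 11, 6, 9, 17]. So chunk = [10, 11, 6, 9, 17]. chunk has length 5. The slice chunk[::3] selects indices [0, 3] (0->10, 3->9), giving [10, 9].

[10, 9]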